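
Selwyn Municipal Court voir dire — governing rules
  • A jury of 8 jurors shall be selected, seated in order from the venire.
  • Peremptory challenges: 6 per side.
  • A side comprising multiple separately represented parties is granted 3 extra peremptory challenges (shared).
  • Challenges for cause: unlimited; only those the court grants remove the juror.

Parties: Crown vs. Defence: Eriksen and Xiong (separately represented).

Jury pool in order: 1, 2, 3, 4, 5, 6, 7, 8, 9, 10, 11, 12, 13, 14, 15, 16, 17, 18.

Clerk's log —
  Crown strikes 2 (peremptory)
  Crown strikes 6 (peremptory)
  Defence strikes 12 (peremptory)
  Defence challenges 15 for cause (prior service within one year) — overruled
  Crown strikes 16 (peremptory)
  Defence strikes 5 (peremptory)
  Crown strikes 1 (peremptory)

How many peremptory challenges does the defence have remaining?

Defence allotment: 6 base + 3 multi-party = 9.
Defence peremptories used: #12, #5 — 2 (the for-cause on #15 doesn't count).
Remaining: 9 − 2 = 7.

7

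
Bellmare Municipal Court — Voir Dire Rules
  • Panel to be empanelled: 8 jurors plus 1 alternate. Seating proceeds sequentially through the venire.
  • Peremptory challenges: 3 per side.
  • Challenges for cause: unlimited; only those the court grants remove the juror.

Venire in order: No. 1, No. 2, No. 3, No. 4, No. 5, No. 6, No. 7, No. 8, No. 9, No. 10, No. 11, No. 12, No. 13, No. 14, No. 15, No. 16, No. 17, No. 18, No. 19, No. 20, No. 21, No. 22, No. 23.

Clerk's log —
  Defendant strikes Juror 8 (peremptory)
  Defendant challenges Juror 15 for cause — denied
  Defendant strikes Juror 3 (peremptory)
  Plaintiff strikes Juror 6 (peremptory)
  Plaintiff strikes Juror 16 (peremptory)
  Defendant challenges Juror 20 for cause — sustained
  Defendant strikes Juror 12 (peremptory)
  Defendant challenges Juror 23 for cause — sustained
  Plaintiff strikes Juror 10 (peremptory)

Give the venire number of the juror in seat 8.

13

Removed: #3, #6, #8, #10, #12, #16, #20, #23. (#15 stays — for-cause denied.)
Seating in order: seats 1–8 → #1, #2, #4, #5, #7, #9, #11, #13; alternates → #14.
So seat 8 is #13.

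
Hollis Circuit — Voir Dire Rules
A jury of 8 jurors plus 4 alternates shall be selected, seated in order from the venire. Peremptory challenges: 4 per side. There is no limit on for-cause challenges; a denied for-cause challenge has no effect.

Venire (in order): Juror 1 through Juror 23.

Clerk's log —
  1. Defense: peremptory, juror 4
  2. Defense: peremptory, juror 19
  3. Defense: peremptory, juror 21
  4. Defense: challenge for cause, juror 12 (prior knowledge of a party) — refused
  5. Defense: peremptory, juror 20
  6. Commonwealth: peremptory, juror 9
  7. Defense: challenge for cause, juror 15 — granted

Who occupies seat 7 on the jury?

8

Removed: #4, #9, #15, #19, #20, #21. (#12 stays — for-cause denied.)
Seating in order: seats 1–8 → #1, #2, #3, #5, #6, #7, #8, #10; alternates → #11, #12, #13, #14.
So seat 7 is #8.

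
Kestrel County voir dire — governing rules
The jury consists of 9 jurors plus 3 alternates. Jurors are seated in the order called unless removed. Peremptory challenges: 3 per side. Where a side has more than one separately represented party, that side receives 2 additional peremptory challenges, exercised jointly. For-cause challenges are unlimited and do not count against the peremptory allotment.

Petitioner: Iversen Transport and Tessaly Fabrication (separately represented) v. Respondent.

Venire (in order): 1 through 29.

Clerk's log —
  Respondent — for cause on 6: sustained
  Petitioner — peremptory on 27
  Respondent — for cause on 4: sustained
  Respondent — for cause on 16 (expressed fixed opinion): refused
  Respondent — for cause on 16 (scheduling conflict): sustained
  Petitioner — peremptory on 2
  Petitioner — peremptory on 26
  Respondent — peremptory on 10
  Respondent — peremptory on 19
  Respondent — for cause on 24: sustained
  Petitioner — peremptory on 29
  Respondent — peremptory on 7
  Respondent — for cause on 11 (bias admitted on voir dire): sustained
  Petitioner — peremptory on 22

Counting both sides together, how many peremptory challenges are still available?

0

Petitioner allotment: 3 base + 2 multi-party = 5. Respondent allotment: 3.
Petitioner peremptories used: #27, #2, #26, #29, #22 — 5.
Respondent peremptories used: #10, #19, #7 — 3 (for-cause on #6, #4, #16, #16, #24, #11 don't count).
Remaining: (5 − 5) + (3 − 3) = 0.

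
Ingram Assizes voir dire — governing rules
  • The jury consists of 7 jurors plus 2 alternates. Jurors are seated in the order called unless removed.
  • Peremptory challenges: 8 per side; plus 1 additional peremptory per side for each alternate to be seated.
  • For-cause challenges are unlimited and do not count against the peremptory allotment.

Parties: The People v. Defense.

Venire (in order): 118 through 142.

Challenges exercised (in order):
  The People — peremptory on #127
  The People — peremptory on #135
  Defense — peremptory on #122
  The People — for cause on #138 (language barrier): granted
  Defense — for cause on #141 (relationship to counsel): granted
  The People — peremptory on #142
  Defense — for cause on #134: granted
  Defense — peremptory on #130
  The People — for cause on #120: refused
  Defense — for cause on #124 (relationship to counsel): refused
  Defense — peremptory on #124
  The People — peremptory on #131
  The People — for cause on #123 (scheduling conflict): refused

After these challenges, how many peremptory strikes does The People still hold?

6

The People allotment: 8 base + 1 × 2 alternates = 10.
The People peremptories used: #127, #135, #142, #131 — 4 (for-cause on #138, #120, #123 don't count).
Remaining: 10 − 4 = 6.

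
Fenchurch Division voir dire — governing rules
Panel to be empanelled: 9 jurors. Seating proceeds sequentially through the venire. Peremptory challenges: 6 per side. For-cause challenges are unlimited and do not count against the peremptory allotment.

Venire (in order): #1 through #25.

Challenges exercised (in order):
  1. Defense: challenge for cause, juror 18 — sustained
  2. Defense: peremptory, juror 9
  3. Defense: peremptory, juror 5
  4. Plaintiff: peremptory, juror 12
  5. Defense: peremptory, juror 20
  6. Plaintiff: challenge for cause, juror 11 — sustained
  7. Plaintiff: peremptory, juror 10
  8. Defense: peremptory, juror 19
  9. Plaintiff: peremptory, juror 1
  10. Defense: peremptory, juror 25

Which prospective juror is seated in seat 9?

Removed: #1, #5, #9, #10, #11, #12, #18, #19, #20, #25.
Seating in order: seats 1–9 → #2, #3, #4, #6, #7, #8, #13, #14, #15.
So seat 9 is #15.

15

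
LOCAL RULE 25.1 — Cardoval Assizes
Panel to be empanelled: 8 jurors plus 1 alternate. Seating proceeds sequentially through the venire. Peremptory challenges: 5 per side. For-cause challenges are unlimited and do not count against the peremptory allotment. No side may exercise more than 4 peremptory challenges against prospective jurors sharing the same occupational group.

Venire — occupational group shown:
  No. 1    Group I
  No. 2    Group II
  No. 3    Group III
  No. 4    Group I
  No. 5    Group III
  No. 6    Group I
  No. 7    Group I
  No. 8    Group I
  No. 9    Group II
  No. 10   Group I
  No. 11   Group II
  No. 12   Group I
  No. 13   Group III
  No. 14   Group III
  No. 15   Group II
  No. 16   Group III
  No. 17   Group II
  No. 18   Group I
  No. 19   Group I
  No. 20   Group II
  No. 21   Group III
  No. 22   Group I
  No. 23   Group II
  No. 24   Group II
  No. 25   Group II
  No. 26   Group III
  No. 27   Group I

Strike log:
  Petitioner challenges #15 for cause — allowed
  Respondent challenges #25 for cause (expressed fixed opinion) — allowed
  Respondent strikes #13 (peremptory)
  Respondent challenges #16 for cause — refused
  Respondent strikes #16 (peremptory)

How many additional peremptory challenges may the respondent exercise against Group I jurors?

Respondent peremptories so far: #13, #16 — 2 of 5 used, 3 left overall.
Against Group I: none yet — per-group cap 4 leaves 4.
Binding limit: min(3, 4) = 3.

3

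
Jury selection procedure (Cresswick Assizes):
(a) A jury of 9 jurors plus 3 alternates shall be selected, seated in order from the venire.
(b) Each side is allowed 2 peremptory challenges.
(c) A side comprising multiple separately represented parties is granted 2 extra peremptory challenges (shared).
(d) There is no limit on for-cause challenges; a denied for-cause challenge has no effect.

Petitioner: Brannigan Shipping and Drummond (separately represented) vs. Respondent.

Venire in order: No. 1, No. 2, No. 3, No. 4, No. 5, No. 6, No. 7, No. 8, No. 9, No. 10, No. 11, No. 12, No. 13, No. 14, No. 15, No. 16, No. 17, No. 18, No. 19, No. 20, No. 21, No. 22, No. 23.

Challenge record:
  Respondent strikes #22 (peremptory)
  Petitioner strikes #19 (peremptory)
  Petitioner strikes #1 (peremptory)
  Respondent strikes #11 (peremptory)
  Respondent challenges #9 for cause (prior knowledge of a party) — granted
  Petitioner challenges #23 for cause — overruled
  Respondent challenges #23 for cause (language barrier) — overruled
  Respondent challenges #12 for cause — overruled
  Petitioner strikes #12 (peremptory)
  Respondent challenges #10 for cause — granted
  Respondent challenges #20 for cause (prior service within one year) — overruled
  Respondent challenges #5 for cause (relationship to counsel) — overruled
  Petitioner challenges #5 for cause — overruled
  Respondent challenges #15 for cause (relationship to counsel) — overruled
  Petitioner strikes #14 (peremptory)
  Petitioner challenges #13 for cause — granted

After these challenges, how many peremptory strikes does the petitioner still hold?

0

Petitioner allotment: 2 base + 2 multi-party = 4.
Petitioner peremptories used: #19, #1, #12, #14 — 4 (for-cause on #23, #5, #13 don't count).
Remaining: 4 − 4 = 0.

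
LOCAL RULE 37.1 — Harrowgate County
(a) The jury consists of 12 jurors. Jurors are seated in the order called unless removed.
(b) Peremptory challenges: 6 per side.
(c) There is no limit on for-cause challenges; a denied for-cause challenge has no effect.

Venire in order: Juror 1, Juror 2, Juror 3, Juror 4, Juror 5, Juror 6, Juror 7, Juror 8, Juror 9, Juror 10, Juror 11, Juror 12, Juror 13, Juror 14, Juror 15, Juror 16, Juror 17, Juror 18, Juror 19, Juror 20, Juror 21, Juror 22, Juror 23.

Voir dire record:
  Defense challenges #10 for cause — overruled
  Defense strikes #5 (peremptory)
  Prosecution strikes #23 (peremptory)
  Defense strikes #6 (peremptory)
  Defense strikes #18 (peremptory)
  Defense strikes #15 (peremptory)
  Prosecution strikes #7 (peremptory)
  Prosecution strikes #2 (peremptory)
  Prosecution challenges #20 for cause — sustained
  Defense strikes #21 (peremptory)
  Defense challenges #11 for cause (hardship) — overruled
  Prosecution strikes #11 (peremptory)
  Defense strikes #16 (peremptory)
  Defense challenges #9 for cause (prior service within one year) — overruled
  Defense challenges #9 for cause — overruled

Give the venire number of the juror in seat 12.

Removed: #2, #5, #6, #7, #11, #15, #16, #18, #20, #21, #23. (#9, #10 stay — for-cause denied.)
Seating in order: seats 1–12 → #1, #3, #4, #8, #9, #10, #12, #13, #14, #17, #19, #22.
So seat 12 is #22.

22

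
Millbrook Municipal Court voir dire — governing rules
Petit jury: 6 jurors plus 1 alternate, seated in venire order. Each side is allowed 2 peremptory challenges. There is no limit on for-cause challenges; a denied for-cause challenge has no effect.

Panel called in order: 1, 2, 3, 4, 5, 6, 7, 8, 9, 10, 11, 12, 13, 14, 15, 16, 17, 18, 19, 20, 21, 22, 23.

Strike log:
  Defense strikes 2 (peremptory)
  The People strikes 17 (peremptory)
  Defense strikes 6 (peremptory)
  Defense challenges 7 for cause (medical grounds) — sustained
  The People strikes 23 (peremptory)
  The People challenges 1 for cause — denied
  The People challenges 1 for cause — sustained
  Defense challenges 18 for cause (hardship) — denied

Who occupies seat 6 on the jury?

Removed: #1, #2, #6, #7, #17, #23. (#18 stays — for-cause denied.)
Seating in order: seats 1–6 → #3, #4, #5, #8, #9, #10; alternates → #11.
So seat 6 is #10.

10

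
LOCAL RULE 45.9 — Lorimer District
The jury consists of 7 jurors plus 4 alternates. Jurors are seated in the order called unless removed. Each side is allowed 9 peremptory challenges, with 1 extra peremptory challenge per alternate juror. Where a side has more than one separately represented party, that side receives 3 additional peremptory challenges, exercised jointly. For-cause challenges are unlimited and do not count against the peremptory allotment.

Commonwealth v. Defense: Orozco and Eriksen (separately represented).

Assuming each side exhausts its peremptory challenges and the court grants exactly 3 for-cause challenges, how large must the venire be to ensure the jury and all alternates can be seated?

Seats to fill: 7 + 4 alternates = 11.
Peremptories — Commonwealth: 9 + 1×4 = 13; Defense: 9 + 1×4 + 3 = 16; total 29.
For-cause removals: 3.
Minimum venire: 11 + 29 + 3 = 43.

43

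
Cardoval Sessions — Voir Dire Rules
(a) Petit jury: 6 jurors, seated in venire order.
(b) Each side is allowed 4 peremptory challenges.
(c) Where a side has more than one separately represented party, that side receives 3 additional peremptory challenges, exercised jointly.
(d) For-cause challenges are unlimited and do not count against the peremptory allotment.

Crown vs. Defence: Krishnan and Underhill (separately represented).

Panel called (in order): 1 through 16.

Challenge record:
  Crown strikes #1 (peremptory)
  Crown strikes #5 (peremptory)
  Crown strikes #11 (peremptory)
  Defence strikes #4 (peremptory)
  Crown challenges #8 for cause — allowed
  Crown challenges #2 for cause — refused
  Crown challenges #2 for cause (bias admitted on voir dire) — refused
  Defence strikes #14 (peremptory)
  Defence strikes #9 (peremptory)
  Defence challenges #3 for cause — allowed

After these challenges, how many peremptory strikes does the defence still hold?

Defence allotment: 4 base + 3 multi-party = 7.
Defence peremptories used: #4, #14, #9 — 3 (the for-cause on #3 doesn't count).
Remaining: 7 − 3 = 4.

4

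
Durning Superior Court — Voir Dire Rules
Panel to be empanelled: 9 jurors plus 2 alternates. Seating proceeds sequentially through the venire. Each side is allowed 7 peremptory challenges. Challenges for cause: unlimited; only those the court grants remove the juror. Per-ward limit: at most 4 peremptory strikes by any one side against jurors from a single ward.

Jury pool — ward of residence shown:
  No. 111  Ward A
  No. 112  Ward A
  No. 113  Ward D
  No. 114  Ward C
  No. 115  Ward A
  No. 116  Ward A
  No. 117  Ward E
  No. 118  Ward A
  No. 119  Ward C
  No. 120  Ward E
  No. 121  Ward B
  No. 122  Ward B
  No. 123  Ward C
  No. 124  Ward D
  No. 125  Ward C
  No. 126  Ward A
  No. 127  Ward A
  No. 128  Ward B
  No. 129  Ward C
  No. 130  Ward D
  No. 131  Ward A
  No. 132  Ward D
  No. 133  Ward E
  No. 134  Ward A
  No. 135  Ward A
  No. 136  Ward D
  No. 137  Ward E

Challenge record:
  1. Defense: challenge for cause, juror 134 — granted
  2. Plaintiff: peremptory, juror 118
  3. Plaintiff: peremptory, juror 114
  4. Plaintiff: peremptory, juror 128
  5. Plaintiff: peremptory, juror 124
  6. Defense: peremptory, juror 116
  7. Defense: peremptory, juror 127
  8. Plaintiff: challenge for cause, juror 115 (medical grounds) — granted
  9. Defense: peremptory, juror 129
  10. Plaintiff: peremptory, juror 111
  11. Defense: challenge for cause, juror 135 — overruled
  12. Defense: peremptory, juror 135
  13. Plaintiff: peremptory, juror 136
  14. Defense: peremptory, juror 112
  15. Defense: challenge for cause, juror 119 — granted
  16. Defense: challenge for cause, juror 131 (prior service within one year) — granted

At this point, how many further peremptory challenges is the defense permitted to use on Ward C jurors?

Defense peremptories so far: #116, #127, #129, #135, #112 — 5 of 7 used, 2 left overall.
Against Ward C: #129 — 1 used; per-ward cap 4 leaves 3.
Binding limit: min(2, 3) = 2.

2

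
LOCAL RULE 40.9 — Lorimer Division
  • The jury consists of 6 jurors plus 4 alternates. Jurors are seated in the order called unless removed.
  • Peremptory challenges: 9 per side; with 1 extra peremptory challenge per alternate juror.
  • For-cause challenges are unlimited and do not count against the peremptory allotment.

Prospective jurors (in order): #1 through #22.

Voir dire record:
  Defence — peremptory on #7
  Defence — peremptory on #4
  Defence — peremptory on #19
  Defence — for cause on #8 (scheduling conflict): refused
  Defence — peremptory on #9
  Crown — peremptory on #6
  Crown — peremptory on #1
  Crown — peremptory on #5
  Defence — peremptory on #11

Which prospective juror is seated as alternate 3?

Removed: #1, #4, #5, #6, #7, #9, #11, #19. (#8 stays — for-cause denied.)
Filling seats in venire order through position 9: #2, #3, #8, #10, #12, #13, #14, #15, #16.
So alternate 3 is #16.

16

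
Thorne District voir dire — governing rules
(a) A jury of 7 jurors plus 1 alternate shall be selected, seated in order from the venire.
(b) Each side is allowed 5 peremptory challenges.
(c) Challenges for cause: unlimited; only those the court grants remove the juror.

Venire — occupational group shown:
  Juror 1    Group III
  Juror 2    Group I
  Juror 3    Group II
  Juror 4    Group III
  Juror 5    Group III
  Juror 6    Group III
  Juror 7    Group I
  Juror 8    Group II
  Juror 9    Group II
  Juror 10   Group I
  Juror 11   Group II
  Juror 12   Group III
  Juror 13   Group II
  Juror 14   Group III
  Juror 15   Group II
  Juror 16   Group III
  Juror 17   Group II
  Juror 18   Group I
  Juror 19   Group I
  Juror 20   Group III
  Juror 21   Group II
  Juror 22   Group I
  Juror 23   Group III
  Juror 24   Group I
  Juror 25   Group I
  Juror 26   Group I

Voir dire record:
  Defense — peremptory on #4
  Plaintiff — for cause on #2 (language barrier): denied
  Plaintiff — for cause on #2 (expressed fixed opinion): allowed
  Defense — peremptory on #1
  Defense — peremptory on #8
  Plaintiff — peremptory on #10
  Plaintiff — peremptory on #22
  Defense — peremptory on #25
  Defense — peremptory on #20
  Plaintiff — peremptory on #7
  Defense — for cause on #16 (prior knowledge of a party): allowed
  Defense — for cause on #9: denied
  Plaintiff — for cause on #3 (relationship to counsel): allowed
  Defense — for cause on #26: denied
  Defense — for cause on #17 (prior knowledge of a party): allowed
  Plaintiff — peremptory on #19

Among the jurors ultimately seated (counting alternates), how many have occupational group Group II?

Removed: #1, #2, #3, #4, #7, #8, #10, #16, #17, #19, #20, #22, #25.
Seated (8 incl. alternates): #5, #6, #9, #11, #12, #13, #14, #15.
Of those, in Group II: #9, #11, #13, #15 → 4.

4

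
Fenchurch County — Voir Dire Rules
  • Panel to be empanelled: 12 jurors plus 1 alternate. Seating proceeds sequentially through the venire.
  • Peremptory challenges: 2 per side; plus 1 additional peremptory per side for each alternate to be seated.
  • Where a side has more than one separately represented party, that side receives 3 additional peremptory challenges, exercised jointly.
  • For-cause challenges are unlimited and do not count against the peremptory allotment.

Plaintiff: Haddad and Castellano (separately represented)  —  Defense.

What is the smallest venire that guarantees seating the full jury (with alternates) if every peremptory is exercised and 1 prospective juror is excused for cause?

23

Seats to fill: 12 + 1 alternates = 13.
Peremptories — Plaintiff: 2 + 1×1 + 3 = 6; Defense: 2 + 1×1 = 3; total 9.
For-cause removals: 1.
Minimum venire: 13 + 9 + 1 = 23.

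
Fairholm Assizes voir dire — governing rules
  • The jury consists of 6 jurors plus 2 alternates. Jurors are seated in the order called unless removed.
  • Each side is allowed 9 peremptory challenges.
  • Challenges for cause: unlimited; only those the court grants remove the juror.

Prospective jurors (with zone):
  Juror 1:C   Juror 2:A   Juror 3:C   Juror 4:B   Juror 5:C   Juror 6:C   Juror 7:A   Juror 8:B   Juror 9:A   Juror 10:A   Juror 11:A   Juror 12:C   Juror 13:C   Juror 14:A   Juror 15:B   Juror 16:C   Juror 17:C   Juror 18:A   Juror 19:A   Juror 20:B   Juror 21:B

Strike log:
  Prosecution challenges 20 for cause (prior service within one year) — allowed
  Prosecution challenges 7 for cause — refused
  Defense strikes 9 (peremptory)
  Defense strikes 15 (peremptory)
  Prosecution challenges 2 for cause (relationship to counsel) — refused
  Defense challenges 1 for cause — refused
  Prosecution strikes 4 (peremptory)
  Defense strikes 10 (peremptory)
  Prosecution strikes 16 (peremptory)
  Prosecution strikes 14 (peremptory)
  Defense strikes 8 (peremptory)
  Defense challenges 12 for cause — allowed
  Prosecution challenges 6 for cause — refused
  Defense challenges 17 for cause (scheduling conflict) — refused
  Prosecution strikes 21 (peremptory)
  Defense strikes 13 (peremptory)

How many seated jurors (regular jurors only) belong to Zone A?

Removed: #4, #8, #9, #10, #12, #13, #14, #15, #16, #20, #21.
Seated jurors 1–6: #1, #2, #3, #5, #6, #7 (alternates #11, #17 not counted).
Of those, in Zone A: #2, #7 → 2.

2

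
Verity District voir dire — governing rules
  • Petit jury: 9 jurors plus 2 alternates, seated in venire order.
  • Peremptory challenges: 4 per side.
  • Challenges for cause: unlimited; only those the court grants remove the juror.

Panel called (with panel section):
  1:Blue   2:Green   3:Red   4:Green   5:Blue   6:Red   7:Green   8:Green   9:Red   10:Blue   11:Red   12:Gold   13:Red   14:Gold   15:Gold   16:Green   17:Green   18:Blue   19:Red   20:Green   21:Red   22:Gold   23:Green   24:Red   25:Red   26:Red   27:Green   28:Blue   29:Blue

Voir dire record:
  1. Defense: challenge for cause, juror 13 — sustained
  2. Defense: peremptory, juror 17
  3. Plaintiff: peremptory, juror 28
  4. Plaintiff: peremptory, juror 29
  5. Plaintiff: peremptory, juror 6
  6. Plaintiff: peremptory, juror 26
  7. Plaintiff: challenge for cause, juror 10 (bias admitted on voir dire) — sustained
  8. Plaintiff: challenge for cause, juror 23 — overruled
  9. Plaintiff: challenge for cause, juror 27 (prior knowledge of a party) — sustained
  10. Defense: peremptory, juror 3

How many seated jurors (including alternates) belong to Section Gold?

Removed: #3, #6, #10, #13, #17, #26, #27, #28, #29.
Seated (11 incl. alternates): #1, #2, #4, #5, #7, #8, #9, #11, #12, #14, #15.
Of those, in Section Gold: #12, #14, #15 → 3.

3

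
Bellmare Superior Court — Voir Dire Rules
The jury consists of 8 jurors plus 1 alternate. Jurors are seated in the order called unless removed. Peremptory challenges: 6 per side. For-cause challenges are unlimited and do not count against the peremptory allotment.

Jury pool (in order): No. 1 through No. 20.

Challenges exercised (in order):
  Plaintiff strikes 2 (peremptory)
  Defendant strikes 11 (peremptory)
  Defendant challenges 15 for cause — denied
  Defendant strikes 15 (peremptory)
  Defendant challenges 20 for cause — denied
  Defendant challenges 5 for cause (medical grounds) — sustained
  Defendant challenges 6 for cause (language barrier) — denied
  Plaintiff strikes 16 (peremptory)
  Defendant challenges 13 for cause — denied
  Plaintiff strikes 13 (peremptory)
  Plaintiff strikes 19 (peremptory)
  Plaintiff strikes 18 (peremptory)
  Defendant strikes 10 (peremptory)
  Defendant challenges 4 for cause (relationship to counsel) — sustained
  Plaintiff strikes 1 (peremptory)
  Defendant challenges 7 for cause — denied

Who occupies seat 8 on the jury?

17

Removed: #1, #2, #4, #5, #10, #11, #13, #15, #16, #18, #19. (#6, #7, #20 stay — for-cause denied.)
Filling seats in venire order through position 8: #3, #6, #7, #8, #9, #12, #14, #17.
So seat 8 is #17.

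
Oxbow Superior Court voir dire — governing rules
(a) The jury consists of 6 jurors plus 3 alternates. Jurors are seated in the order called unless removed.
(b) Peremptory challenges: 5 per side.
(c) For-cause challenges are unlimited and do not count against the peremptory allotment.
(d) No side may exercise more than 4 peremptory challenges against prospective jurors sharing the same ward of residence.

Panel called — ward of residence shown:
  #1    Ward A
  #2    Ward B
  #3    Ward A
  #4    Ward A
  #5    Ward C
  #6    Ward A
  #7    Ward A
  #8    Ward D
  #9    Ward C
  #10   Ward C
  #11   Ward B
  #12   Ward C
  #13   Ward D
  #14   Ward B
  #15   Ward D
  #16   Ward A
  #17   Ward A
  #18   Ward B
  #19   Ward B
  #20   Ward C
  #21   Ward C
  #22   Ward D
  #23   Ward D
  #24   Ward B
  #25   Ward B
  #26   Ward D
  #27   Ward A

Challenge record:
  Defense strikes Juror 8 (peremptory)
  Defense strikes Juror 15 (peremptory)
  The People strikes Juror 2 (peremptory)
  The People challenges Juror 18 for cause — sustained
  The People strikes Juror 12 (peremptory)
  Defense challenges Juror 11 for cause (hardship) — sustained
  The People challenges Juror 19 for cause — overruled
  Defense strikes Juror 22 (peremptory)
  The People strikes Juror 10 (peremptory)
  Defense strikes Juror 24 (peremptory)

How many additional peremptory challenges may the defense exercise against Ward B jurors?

1

Defense peremptories so far: #8, #15, #22, #24 — 4 of 5 used, 1 left overall.
Against Ward B: #24 — 1 used; per-ward cap 4 leaves 3.
Binding limit: min(1, 3) = 1.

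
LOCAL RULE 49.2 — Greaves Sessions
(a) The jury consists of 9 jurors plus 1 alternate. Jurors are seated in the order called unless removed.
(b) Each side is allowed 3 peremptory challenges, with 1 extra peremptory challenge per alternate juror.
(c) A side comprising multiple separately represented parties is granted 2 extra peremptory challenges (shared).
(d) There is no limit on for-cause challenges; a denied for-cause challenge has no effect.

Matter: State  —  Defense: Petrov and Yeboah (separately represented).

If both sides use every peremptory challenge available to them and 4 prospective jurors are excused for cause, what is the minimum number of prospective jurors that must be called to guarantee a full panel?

24

Seats to fill: 9 + 1 alternates = 10.
Peremptories — State: 3 + 1×1 = 4; Defense: 3 + 1×1 + 2 = 6; total 10.
For-cause removals: 4.
Minimum venire: 10 + 10 + 4 = 24.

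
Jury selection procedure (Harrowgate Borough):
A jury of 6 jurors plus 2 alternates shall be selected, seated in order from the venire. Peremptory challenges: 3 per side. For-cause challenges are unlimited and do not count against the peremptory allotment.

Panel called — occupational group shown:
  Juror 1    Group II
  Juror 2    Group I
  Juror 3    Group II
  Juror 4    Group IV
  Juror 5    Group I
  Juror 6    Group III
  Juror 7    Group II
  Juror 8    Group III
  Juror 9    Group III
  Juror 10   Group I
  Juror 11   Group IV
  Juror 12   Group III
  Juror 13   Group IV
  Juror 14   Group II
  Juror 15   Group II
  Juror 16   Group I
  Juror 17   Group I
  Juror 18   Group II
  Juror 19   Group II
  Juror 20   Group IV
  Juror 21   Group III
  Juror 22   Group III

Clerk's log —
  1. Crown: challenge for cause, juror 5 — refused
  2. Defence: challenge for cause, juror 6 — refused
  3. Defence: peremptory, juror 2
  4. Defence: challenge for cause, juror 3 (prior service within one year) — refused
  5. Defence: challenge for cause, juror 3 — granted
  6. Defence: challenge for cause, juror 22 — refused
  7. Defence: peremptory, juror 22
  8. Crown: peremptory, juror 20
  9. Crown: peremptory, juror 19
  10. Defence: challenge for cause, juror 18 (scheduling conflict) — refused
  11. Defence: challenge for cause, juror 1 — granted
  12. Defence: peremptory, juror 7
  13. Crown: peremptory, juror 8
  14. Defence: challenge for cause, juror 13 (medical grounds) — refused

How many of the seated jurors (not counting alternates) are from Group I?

Removed: #1, #2, #3, #7, #8, #19, #20, #22.
Seated jurors 1–6: #4, #5, #6, #9, #10, #11 (alternates #12, #13 not counted).
Of those, in Group I: #5, #10 → 2.

2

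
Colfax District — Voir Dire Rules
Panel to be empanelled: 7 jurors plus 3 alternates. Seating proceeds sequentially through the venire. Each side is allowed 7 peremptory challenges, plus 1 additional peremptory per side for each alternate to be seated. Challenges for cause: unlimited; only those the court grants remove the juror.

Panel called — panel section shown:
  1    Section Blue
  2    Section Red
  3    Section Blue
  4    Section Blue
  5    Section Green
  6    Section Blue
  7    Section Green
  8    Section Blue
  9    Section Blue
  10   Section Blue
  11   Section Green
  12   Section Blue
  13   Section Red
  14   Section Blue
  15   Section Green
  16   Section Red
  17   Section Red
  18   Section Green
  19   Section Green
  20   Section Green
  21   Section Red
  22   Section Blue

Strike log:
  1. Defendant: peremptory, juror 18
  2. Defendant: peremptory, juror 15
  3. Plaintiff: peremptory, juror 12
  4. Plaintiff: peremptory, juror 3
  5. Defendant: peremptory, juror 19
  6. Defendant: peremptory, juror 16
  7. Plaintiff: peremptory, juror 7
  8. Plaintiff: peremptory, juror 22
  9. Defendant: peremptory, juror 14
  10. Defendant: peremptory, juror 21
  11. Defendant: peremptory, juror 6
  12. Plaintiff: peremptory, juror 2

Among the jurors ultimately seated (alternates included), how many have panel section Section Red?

Removed: #2, #3, #6, #7, #12, #14, #15, #16, #18, #19, #21, #22.
Seated (10 incl. alternates): #1, #4, #5, #8, #9, #10, #11, #13, #17, #20.
Of those, in Section Red: #13, #17 → 2.

2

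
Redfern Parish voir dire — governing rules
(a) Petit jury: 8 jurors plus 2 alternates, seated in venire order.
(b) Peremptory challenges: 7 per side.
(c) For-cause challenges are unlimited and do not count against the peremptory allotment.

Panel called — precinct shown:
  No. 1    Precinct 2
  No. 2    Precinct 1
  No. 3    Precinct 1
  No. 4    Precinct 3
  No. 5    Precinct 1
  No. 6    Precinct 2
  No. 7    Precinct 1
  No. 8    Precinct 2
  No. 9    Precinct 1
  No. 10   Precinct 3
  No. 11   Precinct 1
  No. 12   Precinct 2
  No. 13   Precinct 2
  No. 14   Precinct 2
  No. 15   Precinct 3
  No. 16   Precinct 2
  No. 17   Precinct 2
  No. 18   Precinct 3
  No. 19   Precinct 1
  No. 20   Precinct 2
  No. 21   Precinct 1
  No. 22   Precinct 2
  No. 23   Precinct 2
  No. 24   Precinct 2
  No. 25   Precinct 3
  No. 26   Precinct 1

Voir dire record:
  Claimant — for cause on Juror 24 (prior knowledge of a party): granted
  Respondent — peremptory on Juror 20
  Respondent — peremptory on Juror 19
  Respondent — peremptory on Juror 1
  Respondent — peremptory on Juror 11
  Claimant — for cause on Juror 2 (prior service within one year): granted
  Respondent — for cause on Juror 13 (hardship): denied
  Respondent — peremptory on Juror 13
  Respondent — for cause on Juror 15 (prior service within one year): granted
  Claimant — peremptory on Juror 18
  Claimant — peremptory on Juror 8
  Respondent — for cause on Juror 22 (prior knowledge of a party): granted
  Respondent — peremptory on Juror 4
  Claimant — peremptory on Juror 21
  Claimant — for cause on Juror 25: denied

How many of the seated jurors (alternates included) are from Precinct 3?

Removed: #1, #2, #4, #8, #11, #13, #15, #18, #19, #20, #21, #22, #24.
Seated (10 incl. alternates): #3, #5, #6, #7, #9, #10, #12, #14, #16, #17.
Of those, in Precinct 3: #10 → 1.

1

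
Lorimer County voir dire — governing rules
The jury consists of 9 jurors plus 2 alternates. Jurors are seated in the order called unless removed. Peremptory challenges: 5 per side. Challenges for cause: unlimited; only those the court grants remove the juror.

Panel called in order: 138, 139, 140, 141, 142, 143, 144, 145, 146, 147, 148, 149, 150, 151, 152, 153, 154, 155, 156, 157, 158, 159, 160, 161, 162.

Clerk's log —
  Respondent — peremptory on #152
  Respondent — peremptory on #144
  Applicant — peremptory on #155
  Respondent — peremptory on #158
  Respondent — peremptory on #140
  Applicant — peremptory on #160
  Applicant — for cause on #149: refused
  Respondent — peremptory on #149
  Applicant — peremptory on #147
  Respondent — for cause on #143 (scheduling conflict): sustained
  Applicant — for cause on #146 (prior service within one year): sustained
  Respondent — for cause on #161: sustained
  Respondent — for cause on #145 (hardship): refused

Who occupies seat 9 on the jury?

153

Removed: #140, #143, #144, #146, #147, #149, #152, #155, #158, #160, #161. (#145 stays — for-cause denied.)
Filling seats in venire order through position 9: #138, #139, #141, #142, #145, #148, #150, #151, #153.
So seat 9 is #153.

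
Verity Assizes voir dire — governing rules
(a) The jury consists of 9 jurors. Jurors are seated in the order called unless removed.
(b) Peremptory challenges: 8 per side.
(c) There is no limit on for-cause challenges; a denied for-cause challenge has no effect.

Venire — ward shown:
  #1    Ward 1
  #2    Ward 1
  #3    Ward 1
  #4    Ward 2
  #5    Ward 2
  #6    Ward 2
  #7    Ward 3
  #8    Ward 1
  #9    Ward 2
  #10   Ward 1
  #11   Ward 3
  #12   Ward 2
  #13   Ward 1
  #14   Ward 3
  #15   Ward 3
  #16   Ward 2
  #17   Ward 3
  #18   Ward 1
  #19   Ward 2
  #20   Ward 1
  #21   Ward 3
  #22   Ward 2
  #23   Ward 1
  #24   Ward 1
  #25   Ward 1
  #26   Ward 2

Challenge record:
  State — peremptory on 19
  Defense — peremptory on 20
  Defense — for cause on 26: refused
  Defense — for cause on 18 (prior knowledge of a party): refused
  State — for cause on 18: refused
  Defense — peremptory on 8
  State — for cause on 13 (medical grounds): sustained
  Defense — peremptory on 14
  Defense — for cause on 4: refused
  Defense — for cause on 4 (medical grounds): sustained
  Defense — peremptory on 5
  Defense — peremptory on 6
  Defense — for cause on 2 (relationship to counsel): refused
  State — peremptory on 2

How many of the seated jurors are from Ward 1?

3

Removed: #2, #4, #5, #6, #8, #13, #14, #19, #20.
Seated jurors 1–9: #1, #3, #7, #9, #10, #11, #12, #15, #16.
Of those, in Ward 1: #1, #3, #10 → 3.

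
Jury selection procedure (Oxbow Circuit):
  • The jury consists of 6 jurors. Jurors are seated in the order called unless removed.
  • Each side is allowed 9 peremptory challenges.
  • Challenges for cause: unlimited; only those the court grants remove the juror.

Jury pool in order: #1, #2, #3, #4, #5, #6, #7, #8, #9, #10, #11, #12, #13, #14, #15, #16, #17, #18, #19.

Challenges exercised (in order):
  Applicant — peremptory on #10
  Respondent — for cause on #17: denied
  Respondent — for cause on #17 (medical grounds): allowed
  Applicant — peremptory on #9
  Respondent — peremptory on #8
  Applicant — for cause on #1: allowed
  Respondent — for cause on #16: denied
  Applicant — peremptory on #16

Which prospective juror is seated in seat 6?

Removed: #1, #8, #9, #10, #16, #17.
Filling seats in venire order through position 6: #2, #3, #4, #5, #6, #7.
So seat 6 is #7.

7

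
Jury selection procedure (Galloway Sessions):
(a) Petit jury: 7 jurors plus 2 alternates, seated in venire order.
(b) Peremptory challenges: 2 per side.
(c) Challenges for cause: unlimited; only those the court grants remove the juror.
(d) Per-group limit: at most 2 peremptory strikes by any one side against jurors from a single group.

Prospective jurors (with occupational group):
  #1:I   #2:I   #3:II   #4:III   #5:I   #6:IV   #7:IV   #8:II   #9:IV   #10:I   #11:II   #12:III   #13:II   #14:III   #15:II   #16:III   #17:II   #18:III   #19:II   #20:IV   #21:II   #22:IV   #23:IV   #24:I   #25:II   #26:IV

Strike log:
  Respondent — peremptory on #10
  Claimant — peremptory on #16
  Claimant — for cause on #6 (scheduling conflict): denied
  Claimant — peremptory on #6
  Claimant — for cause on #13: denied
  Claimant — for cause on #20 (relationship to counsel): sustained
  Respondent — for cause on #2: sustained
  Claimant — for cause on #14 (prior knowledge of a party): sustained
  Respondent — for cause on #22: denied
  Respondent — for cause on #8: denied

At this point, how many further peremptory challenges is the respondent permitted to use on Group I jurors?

1

Respondent peremptories so far: #10 — 1 of 2 used, 1 left overall.
Against Group I: #10 — 1 used; per-group cap 2 leaves 1.
Binding limit: min(1, 1) = 1.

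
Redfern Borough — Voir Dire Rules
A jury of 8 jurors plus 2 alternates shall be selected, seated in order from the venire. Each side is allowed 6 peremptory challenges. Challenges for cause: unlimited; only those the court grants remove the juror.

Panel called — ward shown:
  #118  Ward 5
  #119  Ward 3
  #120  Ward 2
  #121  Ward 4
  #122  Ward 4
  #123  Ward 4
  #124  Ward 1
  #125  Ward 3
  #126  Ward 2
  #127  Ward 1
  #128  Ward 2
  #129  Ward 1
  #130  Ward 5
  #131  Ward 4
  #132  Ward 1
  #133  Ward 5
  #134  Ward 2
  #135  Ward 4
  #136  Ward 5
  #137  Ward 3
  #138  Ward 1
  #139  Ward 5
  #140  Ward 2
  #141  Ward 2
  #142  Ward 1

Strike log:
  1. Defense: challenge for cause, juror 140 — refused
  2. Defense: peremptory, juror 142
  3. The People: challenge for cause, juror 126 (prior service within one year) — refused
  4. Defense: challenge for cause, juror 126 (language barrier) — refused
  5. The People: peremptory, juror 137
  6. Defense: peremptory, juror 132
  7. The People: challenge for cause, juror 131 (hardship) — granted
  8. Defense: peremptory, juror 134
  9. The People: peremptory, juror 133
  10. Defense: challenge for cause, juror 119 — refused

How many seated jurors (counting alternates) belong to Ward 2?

2

Removed: #131, #132, #133, #134, #137, #142.
Seated (10 incl. alternates): #118, #119, #120, #121, #122, #123, #124, #125, #126, #127.
Of those, in Ward 2: #120, #126 → 2.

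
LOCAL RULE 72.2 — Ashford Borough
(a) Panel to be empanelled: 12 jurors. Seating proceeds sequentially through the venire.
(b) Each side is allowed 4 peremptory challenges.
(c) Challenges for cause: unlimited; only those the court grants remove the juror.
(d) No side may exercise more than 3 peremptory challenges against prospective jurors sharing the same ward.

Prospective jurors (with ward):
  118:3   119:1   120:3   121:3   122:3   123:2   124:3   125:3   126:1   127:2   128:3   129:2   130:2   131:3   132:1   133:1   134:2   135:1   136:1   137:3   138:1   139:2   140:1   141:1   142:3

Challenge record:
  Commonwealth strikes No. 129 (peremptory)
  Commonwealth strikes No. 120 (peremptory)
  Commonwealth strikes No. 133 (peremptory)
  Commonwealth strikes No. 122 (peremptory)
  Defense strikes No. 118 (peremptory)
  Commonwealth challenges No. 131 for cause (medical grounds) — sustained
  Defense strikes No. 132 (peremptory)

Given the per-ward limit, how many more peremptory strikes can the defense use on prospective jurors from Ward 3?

Defense peremptories so far: #118, #132 — 2 of 4 used, 2 left overall.
Against Ward 3: #118 — 1 used; per-ward cap 3 leaves 2.
Binding limit: min(2, 2) = 2.

2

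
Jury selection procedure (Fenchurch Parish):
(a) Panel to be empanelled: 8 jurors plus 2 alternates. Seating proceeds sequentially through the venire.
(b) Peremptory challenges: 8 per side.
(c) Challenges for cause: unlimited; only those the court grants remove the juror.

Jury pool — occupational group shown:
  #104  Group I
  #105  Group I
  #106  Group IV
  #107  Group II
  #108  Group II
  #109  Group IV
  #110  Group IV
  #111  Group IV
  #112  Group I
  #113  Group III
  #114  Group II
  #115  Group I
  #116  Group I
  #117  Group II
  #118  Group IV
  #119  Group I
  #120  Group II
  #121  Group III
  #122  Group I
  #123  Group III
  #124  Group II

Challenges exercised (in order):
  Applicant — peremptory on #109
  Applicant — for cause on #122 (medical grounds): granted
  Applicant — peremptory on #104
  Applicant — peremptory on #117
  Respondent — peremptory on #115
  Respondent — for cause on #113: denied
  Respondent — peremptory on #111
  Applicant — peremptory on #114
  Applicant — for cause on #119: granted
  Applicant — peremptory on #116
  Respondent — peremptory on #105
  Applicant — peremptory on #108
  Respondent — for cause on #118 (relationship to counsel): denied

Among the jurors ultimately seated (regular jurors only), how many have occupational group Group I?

1

Removed: #104, #105, #108, #109, #111, #114, #115, #116, #117, #119, #122.
Seated jurors 1–8: #106, #107, #110, #112, #113, #118, #120, #121 (alternates #123, #124 not counted).
Of those, in Group I: #112 → 1.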